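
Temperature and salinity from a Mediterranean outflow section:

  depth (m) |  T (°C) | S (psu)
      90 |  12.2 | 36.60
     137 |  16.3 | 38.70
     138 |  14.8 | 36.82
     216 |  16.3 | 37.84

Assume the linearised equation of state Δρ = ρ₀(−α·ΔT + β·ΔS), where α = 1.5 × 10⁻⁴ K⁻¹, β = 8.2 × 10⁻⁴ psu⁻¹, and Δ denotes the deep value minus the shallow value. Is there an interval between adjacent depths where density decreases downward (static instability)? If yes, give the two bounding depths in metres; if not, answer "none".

137–138 m

Evaluate Δρ/ρ₀ = −αΔT + βΔS across each adjacent pair:
  90–137 m: −αΔT+βΔS = −(1.5 × 10⁻⁴)(+4.1)+(8.2 × 10⁻⁴)(+2.10) = 1.1 × 10⁻³ → stable
  137–138 m: −αΔT+βΔS = −(1.5 × 10⁻⁴)(-1.5)+(8.2 × 10⁻⁴)(-1.88) = -1.3 × 10⁻³ → UNSTABLE
  138–216 m: −αΔT+βΔS = −(1.5 × 10⁻⁴)(+1.5)+(8.2 × 10⁻⁴)(+1.02) = 6.1 × 10⁻⁴ → stable
The 137–138 m interval has Δρ < 0: lighter water underlies denser water.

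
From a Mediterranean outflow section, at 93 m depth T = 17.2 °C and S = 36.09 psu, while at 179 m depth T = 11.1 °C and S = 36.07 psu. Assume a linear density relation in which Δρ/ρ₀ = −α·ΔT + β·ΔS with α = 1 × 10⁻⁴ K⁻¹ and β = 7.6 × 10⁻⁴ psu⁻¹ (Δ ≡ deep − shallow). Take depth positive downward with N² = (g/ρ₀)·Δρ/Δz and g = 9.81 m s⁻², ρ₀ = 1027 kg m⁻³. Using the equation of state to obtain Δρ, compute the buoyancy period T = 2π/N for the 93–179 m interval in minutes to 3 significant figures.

12.7 min

ΔT = -6.1 K, ΔS = -0.02 psu (deep − shallow).
Δρ/ρ₀ = −αΔT + βΔS = 6.10 × 10⁻⁴ − 1.52 × 10⁻⁵ = 5.948 × 10⁻⁴, so Δρ ≈ 0.6109 kg m⁻³.
N² = (g/ρ₀)·Δρ/Δz = g·(Δρ/ρ₀)/Δz = 9.81 × 5.948 × 10⁻⁴ / 86 = 6.7849 × 10⁻⁵ s⁻².
N = √(6.7849 × 10⁻⁵) = 8.2371 × 10⁻³ rad s⁻¹ → T = 2π/N = 762.79 s = 12.713 min ≈ 12.7 min.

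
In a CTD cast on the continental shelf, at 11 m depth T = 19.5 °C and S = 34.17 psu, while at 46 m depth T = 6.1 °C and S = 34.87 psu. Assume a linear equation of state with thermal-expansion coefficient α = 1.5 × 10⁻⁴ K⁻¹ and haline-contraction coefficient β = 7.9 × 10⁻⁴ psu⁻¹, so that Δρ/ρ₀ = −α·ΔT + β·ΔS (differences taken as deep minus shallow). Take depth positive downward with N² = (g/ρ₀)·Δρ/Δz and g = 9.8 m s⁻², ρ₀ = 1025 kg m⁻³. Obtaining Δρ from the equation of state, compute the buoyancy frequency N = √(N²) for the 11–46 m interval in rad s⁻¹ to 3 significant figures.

ΔT = -13.4 K, ΔS = +0.70 psu (deep − shallow).
Δρ/ρ₀ = −αΔT + βΔS = 2.01 × 10⁻³ + 5.53 × 10⁻⁴ = 2.563 × 10⁻³, so Δρ ≈ 2.627 kg m⁻³.
N² = (g/ρ₀)·Δρ/Δz = g·(Δρ/ρ₀)/Δz = 9.8 × 2.563 × 10⁻³ / 35 = 7.1764 × 10⁻⁴ s⁻².
N = √(7.1764 × 10⁻⁴) = 0.026789 rad s⁻¹ ≈ 0.0268 rad s⁻¹.

0.0268 rad s⁻¹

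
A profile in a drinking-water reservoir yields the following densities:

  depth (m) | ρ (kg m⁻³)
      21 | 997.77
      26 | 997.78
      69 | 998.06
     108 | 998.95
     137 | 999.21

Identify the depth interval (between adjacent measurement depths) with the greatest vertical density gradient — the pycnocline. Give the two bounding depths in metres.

69–108 m

Compute the density gradient over each adjacent pair:
  21–26 m: Δρ/Δz = 0.01/5 = 2.0 × 10⁻³ kg m⁻⁴
  26–69 m: Δρ/Δz = 0.28/43 = 6.5 × 10⁻³ kg m⁻⁴
  69–108 m: Δρ/Δz = 0.89/39 = 0.023 kg m⁻⁴
  108–137 m: Δρ/Δz = 0.26/29 = 9.0 × 10⁻³ kg m⁻⁴
The largest gradient is in the 69–108 m interval — the pycnocline.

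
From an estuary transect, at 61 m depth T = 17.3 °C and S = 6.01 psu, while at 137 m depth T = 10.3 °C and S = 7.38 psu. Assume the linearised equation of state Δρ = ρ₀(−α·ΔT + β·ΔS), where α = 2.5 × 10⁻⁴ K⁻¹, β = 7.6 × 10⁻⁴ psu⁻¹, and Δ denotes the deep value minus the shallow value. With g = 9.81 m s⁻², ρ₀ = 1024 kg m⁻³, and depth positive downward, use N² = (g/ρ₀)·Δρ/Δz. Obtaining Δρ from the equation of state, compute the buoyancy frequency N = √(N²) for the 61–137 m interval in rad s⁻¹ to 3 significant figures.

0.0190 rad s⁻¹

ΔT = -7.0 K, ΔS = +1.37 psu (deep − shallow).
Δρ/ρ₀ = −αΔT + βΔS = 1.75 × 10⁻³ + 1.0412 × 10⁻³ = 2.7912 × 10⁻³, so Δρ ≈ 2.858 kg m⁻³.
N² = (g/ρ₀)·Δρ/Δz = g·(Δρ/ρ₀)/Δz = 9.81 × 2.7912 × 10⁻³ / 76 = 3.6029 × 10⁻⁴ s⁻².
N = √(3.6029 × 10⁻⁴) = 0.018981 rad s⁻¹ ≈ 0.0190 rad s⁻¹.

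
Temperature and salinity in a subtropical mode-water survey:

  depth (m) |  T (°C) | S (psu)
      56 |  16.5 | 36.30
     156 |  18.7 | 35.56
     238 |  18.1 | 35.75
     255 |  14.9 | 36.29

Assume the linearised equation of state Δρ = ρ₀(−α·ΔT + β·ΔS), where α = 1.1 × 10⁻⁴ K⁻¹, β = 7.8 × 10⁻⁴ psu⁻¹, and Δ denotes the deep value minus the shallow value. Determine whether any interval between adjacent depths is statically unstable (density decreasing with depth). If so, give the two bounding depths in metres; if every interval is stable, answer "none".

56–156 m

Evaluate Δρ/ρ₀ = −αΔT + βΔS across each adjacent pair:
  56–156 m: −αΔT+βΔS = −(1.1 × 10⁻⁴)(+2.2)+(7.8 × 10⁻⁴)(-0.74) = -8.2 × 10⁻⁴ → UNSTABLE
  156–238 m: −αΔT+βΔS = −(1.1 × 10⁻⁴)(-0.6)+(7.8 × 10⁻⁴)(+0.19) = 2.1 × 10⁻⁴ → stable
  238–255 m: −αΔT+βΔS = −(1.1 × 10⁻⁴)(-3.2)+(7.8 × 10⁻⁴)(+0.54) = 7.7 × 10⁻⁴ → stable
The 56–156 m interval has Δρ < 0: lighter water underlies denser water.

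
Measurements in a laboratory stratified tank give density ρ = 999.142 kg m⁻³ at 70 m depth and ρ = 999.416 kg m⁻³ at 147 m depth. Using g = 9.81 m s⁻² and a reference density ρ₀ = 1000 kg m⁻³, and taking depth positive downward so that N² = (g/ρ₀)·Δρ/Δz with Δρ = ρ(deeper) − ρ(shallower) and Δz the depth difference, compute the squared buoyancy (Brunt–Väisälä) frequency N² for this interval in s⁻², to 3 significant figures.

Δρ = 999.416 − 999.142 = 0.274 kg m⁻³ over Δz = 147 − 70 = 77 m.
N² = (9.81/1000) × (0.274/77) = 3.4908 × 10⁻⁵ s⁻² ≈ 3.49 × 10⁻⁵ s⁻².
Since Δρ > 0 the layer is stably stratified.

3.49 × 10⁻⁵ s⁻²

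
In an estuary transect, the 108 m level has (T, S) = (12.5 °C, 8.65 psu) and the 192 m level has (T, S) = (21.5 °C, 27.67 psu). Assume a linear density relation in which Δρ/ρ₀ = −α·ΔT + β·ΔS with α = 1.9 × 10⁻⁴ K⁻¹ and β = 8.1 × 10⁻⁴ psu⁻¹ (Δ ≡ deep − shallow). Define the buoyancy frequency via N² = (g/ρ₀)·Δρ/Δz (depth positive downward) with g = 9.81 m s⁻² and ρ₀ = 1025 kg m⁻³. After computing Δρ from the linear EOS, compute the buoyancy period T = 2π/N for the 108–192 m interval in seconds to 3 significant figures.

ΔT = +9.0 K, ΔS = +19.02 psu (deep − shallow).
Δρ/ρ₀ = −αΔT + βΔS = -1.71 × 10⁻³ + 0.0154062 = 0.0136962, so Δρ ≈ 14.04 kg m⁻³.
N² = (g/ρ₀)·Δρ/Δz = g·(Δρ/ρ₀)/Δz = 9.81 × 0.0136962 / 84 = 1.5995 × 10⁻³ s⁻².
N = √(1.5995 × 10⁻³) = 0.039994 rad s⁻¹ → T = 2π/N = 157.10 s ≈ 157 s.

157 s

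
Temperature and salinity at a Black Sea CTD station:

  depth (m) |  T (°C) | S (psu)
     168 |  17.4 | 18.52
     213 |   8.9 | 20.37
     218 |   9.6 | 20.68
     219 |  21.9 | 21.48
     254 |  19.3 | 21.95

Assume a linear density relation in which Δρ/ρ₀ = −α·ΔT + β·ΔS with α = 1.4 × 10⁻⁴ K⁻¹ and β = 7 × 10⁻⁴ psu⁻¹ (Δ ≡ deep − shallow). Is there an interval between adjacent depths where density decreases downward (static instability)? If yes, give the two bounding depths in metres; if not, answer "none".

Evaluate Δρ/ρ₀ = −αΔT + βΔS across each adjacent pair:
  168–213 m: −αΔT+βΔS = −(1.4 × 10⁻⁴)(-8.5)+(7 × 10⁻⁴)(+1.85) = 2.5 × 10⁻³ → stable
  213–218 m: −αΔT+βΔS = −(1.4 × 10⁻⁴)(+0.7)+(7 × 10⁻⁴)(+0.31) = 1.2 × 10⁻⁴ → stable
  218–219 m: −αΔT+βΔS = −(1.4 × 10⁻⁴)(+12.3)+(7 × 10⁻⁴)(+0.80) = -1.2 × 10⁻³ → UNSTABLE
  219–254 m: −αΔT+βΔS = −(1.4 × 10⁻⁴)(-2.6)+(7 × 10⁻⁴)(+0.47) = 6.9 × 10⁻⁴ → stable
The 218–219 m interval has Δρ < 0: lighter water underlies denser water.

218–219 m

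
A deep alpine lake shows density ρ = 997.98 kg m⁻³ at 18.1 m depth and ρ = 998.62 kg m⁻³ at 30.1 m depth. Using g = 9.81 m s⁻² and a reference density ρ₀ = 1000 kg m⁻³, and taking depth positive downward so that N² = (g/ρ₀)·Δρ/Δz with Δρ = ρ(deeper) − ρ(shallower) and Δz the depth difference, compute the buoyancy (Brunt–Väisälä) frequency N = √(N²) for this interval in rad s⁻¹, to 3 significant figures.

Δρ = 998.62 − 997.98 = 0.64 kg m⁻³ over Δz = 30.1 − 18.1 = 12 m.
N² = (9.81/1000) × (0.64/12) = 5.2320 × 10⁻⁴ s⁻².
N = √(5.2320 × 10⁻⁴) = 0.022874 rad s⁻¹ ≈ 0.0229 rad s⁻¹.
A positive N² confirms static stability across the interval.

0.0229 rad s⁻¹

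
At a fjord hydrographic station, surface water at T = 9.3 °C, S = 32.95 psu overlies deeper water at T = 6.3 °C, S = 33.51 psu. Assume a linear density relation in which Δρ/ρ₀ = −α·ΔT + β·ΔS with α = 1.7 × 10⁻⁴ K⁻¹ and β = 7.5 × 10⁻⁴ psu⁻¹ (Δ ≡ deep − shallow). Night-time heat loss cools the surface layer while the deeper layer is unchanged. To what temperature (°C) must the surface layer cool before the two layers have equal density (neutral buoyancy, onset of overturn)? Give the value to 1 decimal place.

3.8 °C

Neutral buoyancy requires Δρ = 0, i.e. −α(T_deep − T_surf′) + β(S_deep − S_surf) = 0.
T_surf′ = T_deep − (β/α)·ΔS = 6.3 − (7.5 × 10⁻⁴/1.7 × 10⁻⁴)·(+0.56) = 3.829 °C.
Cooling required: 9.3 − (3.829) = 5.471 °C.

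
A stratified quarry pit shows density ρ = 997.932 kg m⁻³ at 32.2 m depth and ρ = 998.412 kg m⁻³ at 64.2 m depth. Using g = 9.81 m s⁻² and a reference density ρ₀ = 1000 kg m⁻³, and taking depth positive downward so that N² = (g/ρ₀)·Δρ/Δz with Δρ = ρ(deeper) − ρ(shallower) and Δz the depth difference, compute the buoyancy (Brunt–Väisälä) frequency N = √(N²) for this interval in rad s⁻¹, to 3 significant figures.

0.0121 rad s⁻¹

Δρ = 998.412 − 997.932 = 0.480 kg m⁻³ over Δz = 64.2 − 32.2 = 32 m.
N² = (9.81/1000) × (0.480/32) = 1.4715 × 10⁻⁴ s⁻².
N = √(1.4715 × 10⁻⁴) = 0.012131 rad s⁻¹ ≈ 0.0121 rad s⁻¹.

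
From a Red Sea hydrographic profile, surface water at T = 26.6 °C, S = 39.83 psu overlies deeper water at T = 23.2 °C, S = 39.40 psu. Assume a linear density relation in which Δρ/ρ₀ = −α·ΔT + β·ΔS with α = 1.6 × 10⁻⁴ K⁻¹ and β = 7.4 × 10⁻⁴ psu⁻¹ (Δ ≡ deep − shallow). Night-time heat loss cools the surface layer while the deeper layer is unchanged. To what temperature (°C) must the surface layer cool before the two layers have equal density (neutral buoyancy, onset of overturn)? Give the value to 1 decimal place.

Neutral buoyancy requires Δρ = 0, i.e. −α(T_deep − T_surf′) + β(S_deep − S_surf) = 0.
T_surf′ = T_deep − (β/α)·ΔS = 23.2 − (7.4 × 10⁻⁴/1.6 × 10⁻⁴)·(-0.43) = 25.189 °C.
Cooling required: 26.6 − (25.189) = 1.411 °C.

25.2 °C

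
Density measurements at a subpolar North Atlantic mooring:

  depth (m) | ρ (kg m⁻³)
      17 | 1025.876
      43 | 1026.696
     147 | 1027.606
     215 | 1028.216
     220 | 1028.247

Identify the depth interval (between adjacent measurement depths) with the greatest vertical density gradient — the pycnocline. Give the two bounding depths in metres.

Compute the density gradient over each adjacent pair:
  17–43 m: Δρ/Δz = 0.820/26 = 0.032 kg m⁻⁴
  43–147 m: Δρ/Δz = 0.910/104 = 8.8 × 10⁻³ kg m⁻⁴
  147–215 m: Δρ/Δz = 0.610/68 = 9.0 × 10⁻³ kg m⁻⁴
  215–220 m: Δρ/Δz = 0.031/5 = 6.2 × 10⁻³ kg m⁻⁴
The largest gradient is in the 17–43 m interval — the pycnocline.

17–43 m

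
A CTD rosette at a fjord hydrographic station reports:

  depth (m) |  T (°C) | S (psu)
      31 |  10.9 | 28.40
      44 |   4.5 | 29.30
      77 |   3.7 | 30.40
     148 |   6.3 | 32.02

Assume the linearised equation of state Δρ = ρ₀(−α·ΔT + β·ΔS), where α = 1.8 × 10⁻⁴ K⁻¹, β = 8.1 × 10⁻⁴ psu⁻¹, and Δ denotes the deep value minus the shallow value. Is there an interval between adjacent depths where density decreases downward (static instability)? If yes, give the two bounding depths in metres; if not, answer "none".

Evaluate Δρ/ρ₀ = −αΔT + βΔS across each adjacent pair:
  31–44 m: −αΔT+βΔS = −(1.8 × 10⁻⁴)(-6.4)+(8.1 × 10⁻⁴)(+0.90) = 1.9 × 10⁻³ → stable
  44–77 m: −αΔT+βΔS = −(1.8 × 10⁻⁴)(-0.8)+(8.1 × 10⁻⁴)(+1.10) = 1.0 × 10⁻³ → stable
  77–148 m: −αΔT+βΔS = −(1.8 × 10⁻⁴)(+2.6)+(8.1 × 10⁻⁴)(+1.62) = 8.4 × 10⁻⁴ → stable
Every interval has Δρ > 0: the column is stably stratified throughout.

none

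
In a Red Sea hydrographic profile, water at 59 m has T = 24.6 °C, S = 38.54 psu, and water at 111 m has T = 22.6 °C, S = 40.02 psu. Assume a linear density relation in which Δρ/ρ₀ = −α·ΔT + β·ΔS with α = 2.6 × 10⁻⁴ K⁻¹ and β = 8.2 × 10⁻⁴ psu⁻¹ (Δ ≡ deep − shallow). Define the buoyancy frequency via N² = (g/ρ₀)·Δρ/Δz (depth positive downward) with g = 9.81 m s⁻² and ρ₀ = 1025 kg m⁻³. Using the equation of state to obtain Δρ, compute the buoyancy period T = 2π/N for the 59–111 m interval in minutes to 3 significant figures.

5.79 min

ΔT = -2.0 K, ΔS = +1.48 psu (deep − shallow).
Δρ/ρ₀ = −αΔT + βΔS = 5.20 × 10⁻⁴ + 1.2136 × 10⁻³ = 1.7336 × 10⁻³, so Δρ ≈ 1.777 kg m⁻³.
N² = (g/ρ₀)·Δρ/Δz = g·(Δρ/ρ₀)/Δz = 9.81 × 1.7336 × 10⁻³ / 52 = 3.2705 × 10⁻⁴ s⁻².
N = √(3.2705 × 10⁻⁴) = 0.018085 rad s⁻¹ → T = 2π/N = 347.43 s = 5.7905 min ≈ 5.79 min.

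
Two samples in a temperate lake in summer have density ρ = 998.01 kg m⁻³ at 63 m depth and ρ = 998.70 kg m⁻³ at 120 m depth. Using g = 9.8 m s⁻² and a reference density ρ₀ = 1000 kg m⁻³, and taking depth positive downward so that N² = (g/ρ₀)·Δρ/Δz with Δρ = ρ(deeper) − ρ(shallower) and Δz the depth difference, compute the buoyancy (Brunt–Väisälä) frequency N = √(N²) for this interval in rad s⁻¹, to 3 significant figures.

0.0109 rad s⁻¹

Δρ = 998.70 − 998.01 = 0.69 kg m⁻³ over Δz = 120 − 63 = 57 m.
N² = (9.8/1000) × (0.69/57) = 1.1863 × 10⁻⁴ s⁻².
N = √(1.1863 × 10⁻⁴) = 0.010892 rad s⁻¹ ≈ 0.0109 rad s⁻¹.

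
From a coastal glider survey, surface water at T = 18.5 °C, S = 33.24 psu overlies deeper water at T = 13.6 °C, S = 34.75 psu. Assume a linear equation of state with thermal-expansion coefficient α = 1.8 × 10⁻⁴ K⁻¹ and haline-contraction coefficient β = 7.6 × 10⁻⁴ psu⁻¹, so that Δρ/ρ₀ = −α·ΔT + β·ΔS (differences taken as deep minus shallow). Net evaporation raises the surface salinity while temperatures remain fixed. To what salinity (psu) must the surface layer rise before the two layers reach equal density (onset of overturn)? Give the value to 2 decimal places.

Neutral buoyancy requires −α(T_deep − T_surf) + β(S_deep − S_surf′) = 0.
S_surf′ = S_deep − (α/β)·ΔT = 34.75 − (1.8 × 10⁻⁴/7.6 × 10⁻⁴)·(-4.9) = 35.9105 psu.
Increase required: 35.9105 − 33.24 = 2.6705 psu.

35.91 psu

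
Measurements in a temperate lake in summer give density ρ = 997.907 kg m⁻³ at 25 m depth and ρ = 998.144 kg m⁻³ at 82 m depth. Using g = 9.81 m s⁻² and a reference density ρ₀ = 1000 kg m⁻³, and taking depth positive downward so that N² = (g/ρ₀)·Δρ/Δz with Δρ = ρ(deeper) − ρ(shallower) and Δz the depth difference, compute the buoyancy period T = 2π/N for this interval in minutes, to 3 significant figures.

Δρ = 998.144 − 997.907 = 0.237 kg m⁻³ over Δz = 82 − 25 = 57 m.
N² = (9.81/1000) × (0.237/57) = 4.0789 × 10⁻⁵ s⁻².
N = √(4.0789 × 10⁻⁵) = 6.3866 × 10⁻³ rad s⁻¹, so T = 2π/N = 983.81 s = 16.397 min ≈ 16.4 min.

16.4 min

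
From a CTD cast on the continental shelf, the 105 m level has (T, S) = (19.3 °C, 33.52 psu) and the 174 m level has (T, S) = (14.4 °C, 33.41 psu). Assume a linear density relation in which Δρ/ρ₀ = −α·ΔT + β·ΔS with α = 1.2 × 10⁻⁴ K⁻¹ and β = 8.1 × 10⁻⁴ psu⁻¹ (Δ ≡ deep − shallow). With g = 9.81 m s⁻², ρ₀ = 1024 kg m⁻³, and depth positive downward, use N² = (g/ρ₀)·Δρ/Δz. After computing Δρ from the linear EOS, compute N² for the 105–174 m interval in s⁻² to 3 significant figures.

ΔT = -4.9 K, ΔS = -0.11 psu (deep − shallow).
Δρ/ρ₀ = −αΔT + βΔS = 5.88 × 10⁻⁴ − 8.91 × 10⁻⁵ = 4.989 × 10⁻⁴, so Δρ ≈ 0.5109 kg m⁻³.
N² = (g/ρ₀)·Δρ/Δz = g·(Δρ/ρ₀)/Δz = 9.81 × 4.989 × 10⁻⁴ / 69 = 7.0931 × 10⁻⁵ s⁻² ≈ 7.09 × 10⁻⁵ s⁻².

7.09 × 10⁻⁵ s⁻²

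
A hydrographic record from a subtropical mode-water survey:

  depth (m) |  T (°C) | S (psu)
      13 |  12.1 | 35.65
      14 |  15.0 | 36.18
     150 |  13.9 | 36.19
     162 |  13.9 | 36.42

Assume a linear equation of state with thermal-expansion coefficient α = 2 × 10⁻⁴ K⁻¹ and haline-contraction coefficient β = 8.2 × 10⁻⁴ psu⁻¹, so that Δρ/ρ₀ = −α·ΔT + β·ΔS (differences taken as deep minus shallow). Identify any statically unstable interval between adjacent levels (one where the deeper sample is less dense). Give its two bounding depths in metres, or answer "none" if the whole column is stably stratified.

Evaluate Δρ/ρ₀ = −αΔT + βΔS across each adjacent pair:
  13–14 m: −αΔT+βΔS = −(2 × 10⁻⁴)(+2.9)+(8.2 × 10⁻⁴)(+0.53) = -1.5 × 10⁻⁴ → UNSTABLE
  14–150 m: −αΔT+βΔS = −(2 × 10⁻⁴)(-1.1)+(8.2 × 10⁻⁴)(+0.01) = 2.3 × 10⁻⁴ → stable
  150–162 m: −αΔT+βΔS = −(2 × 10⁻⁴)(+0.0)+(8.2 × 10⁻⁴)(+0.23) = 1.9 × 10⁻⁴ → stable
The 13–14 m interval has Δρ < 0: lighter water underlies denser water.

13–14 m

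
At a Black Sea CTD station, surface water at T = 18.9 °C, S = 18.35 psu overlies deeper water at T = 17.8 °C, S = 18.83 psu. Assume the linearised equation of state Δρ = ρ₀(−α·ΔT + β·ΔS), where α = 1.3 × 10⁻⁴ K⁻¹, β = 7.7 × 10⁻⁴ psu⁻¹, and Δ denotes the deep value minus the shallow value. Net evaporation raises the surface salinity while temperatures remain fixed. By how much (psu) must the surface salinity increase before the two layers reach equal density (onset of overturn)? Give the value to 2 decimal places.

0.67 psu

Neutral buoyancy requires −α(T_deep − T_surf) + β(S_deep − S_surf′) = 0.
S_surf′ = S_deep − (α/β)·ΔT = 18.83 − (1.3 × 10⁻⁴/7.7 × 10⁻⁴)·(-1.1) = 19.0157 psu.
Increase required: 19.0157 − 18.35 = 0.6657 psu.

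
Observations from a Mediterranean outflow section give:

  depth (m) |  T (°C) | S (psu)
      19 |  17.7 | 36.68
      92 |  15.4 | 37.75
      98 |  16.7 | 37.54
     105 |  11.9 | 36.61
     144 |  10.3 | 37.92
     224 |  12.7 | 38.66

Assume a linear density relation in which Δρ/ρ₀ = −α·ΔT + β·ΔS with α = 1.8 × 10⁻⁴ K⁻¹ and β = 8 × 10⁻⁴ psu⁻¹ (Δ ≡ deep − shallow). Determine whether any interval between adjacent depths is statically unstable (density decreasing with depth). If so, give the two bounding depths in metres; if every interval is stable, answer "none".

92–98 m

Evaluate Δρ/ρ₀ = −αΔT + βΔS across each adjacent pair:
  19–92 m: −αΔT+βΔS = −(1.8 × 10⁻⁴)(-2.3)+(8 × 10⁻⁴)(+1.07) = 1.3 × 10⁻³ → stable
  92–98 m: −αΔT+βΔS = −(1.8 × 10⁻⁴)(+1.3)+(8 × 10⁻⁴)(-0.21) = -4.0 × 10⁻⁴ → UNSTABLE
  98–105 m: −αΔT+βΔS = −(1.8 × 10⁻⁴)(-4.8)+(8 × 10⁻⁴)(-0.93) = 1.2 × 10⁻⁴ → stable
  105–144 m: −αΔT+βΔS = −(1.8 × 10⁻⁴)(-1.6)+(8 × 10⁻⁴)(+1.31) = 1.3 × 10⁻³ → stable
  144–224 m: −αΔT+βΔS = −(1.8 × 10⁻⁴)(+2.4)+(8 × 10⁻⁴)(+0.74) = 1.6 × 10⁻⁴ → stable
The 92–98 m interval has Δρ < 0: lighter water underlies denser water.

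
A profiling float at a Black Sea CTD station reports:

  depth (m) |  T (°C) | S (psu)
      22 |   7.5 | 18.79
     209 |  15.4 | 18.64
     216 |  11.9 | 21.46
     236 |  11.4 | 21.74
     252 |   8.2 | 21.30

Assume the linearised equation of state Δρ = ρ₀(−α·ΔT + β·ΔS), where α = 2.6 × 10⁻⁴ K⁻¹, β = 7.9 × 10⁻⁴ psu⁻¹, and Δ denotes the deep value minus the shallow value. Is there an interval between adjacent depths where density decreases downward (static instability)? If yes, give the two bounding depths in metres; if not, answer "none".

22–209 m

Evaluate Δρ/ρ₀ = −αΔT + βΔS across each adjacent pair:
  22–209 m: −αΔT+βΔS = −(2.6 × 10⁻⁴)(+7.9)+(7.9 × 10⁻⁴)(-0.15) = -2.2 × 10⁻³ → UNSTABLE
  209–216 m: −αΔT+βΔS = −(2.6 × 10⁻⁴)(-3.5)+(7.9 × 10⁻⁴)(+2.82) = 3.1 × 10⁻³ → stable
  216–236 m: −αΔT+βΔS = −(2.6 × 10⁻⁴)(-0.5)+(7.9 × 10⁻⁴)(+0.28) = 3.5 × 10⁻⁴ → stable
  236–252 m: −αΔT+βΔS = −(2.6 × 10⁻⁴)(-3.2)+(7.9 × 10⁻⁴)(-0.44) = 4.8 × 10⁻⁴ → stable
The 22–209 m interval has Δρ < 0: lighter water underlies denser water.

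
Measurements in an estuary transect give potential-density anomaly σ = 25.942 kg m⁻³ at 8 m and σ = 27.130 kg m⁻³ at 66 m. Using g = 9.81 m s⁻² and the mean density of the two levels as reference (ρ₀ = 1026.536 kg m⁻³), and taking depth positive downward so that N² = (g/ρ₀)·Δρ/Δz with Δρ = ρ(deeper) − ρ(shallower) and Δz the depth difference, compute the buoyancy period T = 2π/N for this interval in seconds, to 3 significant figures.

Δρ = 1027.130 − 1025.942 = 1.188 kg m⁻³ over Δz = 66 − 8 = 58 m.
N² = (9.81/1026.536) × (1.188/58) = 1.9574 × 10⁻⁴ s⁻².
N = √(1.9574 × 10⁻⁴) = 0.013991 rad s⁻¹, so T = 2π/N = 449.09 s ≈ 449 s.

449 s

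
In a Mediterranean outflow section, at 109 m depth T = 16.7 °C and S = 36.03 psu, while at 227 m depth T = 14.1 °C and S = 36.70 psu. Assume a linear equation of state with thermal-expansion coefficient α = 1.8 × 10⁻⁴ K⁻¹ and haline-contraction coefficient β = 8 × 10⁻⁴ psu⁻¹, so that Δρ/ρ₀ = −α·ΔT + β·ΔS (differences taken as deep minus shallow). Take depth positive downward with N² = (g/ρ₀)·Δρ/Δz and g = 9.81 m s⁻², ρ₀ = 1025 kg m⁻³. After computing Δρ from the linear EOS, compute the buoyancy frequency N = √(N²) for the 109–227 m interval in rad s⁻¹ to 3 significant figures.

9.14 × 10⁻³ rad s⁻¹

ΔT = -2.6 K, ΔS = +0.67 psu (deep − shallow).
Δρ/ρ₀ = −αΔT + βΔS = 4.68 × 10⁻⁴ + 5.36 × 10⁻⁴ = 1.004 × 10⁻³, so Δρ ≈ 1.029 kg m⁻³.
N² = (g/ρ₀)·Δρ/Δz = g·(Δρ/ρ₀)/Δz = 9.81 × 1.004 × 10⁻³ / 118 = 8.3468 × 10⁻⁵ s⁻².
N = √(8.3468 × 10⁻⁵) = 9.1361 × 10⁻³ rad s⁻¹ ≈ 9.14 × 10⁻³ rad s⁻¹.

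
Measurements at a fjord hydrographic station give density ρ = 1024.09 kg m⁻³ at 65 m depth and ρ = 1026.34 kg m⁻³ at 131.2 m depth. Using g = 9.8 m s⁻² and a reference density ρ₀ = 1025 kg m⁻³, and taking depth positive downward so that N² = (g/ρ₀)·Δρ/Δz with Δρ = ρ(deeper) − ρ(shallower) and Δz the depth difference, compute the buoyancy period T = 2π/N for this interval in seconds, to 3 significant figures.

Δρ = 1026.34 − 1024.09 = 2.25 kg m⁻³ over Δz = 131.2 − 65 = 66.2 m.
N² = (9.8/1025) × (2.25/66.2) = 3.2496 × 10⁻⁴ s⁻².
N = √(3.2496 × 10⁻⁴) = 0.018027 rad s⁻¹, so T = 2π/N = 348.54 s ≈ 349 s.

349 s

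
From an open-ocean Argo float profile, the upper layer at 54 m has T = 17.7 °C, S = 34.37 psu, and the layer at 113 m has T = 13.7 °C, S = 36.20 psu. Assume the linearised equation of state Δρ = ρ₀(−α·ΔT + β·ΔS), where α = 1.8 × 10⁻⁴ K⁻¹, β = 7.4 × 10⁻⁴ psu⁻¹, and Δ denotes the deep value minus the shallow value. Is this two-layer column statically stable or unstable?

ΔT = 13.7 − 17.7 = -4.0 K and ΔS = 36.20 − 34.37 = +1.83 psu (deep − shallow).
−αΔT = 7.20 × 10⁻⁴; βΔS = 1.3542 × 10⁻³; sum Δρ/ρ₀ = 2.0742 × 10⁻³.
Δρ/ρ₀ > 0, so Δρ > 0: deeper water is denser → statically stable.

stable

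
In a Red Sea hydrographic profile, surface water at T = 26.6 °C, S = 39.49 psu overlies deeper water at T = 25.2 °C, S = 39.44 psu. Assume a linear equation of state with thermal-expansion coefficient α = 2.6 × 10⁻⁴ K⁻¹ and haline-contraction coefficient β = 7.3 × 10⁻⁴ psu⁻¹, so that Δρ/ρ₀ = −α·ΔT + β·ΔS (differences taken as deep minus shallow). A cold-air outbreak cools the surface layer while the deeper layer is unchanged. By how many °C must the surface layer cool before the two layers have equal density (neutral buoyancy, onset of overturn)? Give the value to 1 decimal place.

Neutral buoyancy requires Δρ = 0, i.e. −α(T_deep − T_surf′) + β(S_deep − S_surf) = 0.
T_surf′ = T_deep − (β/α)·ΔS = 25.2 − (7.3 × 10⁻⁴/2.6 × 10⁻⁴)·(-0.05) = 25.340 °C.
Cooling required: 26.6 − (25.340) = 1.260 °C.

1.3 °C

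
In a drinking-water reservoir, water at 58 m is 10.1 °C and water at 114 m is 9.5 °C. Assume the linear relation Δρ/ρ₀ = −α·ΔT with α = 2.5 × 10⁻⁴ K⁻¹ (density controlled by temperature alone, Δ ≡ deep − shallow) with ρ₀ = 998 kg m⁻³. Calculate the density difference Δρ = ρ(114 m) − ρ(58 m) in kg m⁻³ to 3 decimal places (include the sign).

ΔT = -0.6 K, Δρ/ρ₀ = −αΔT = 1.50 × 10⁻⁴.
Δρ = 998 × (1.50 × 10⁻⁴) = +0.150 kg m⁻³.
Positive Δρ: denser below, stable.

+0.150 kg m⁻³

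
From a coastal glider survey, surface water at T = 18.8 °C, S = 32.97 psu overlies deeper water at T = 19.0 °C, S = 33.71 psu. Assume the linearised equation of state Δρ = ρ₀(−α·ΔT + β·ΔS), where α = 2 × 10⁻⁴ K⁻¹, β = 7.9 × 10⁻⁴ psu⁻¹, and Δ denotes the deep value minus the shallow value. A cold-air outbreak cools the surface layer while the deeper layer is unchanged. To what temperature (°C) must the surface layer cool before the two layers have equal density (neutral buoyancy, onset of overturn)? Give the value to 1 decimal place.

16.1 °C

Neutral buoyancy requires Δρ = 0, i.e. −α(T_deep − T_surf′) + β(S_deep − S_surf) = 0.
T_surf′ = T_deep − (β/α)·ΔS = 19.0 − (7.9 × 10⁻⁴/2 × 10⁻⁴)·(+0.74) = 16.077 °C.
Cooling required: 18.8 − (16.077) = 2.723 °C.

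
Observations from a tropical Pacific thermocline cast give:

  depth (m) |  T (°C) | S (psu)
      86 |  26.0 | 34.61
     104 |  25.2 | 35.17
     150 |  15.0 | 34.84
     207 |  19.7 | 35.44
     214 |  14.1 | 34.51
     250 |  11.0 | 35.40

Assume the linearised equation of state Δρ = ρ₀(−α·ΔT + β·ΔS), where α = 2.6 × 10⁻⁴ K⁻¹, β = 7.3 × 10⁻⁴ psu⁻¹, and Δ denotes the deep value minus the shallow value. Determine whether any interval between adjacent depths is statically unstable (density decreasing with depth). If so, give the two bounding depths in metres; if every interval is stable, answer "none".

Evaluate Δρ/ρ₀ = −αΔT + βΔS across each adjacent pair:
  86–104 m: −αΔT+βΔS = −(2.6 × 10⁻⁴)(-0.8)+(7.3 × 10⁻⁴)(+0.56) = 6.2 × 10⁻⁴ → stable
  104–150 m: −αΔT+βΔS = −(2.6 × 10⁻⁴)(-10.2)+(7.3 × 10⁻⁴)(-0.33) = 2.4 × 10⁻³ → stable
  150–207 m: −αΔT+βΔS = −(2.6 × 10⁻⁴)(+4.7)+(7.3 × 10⁻⁴)(+0.60) = -7.8 × 10⁻⁴ → UNSTABLE
  207–214 m: −αΔT+βΔS = −(2.6 × 10⁻⁴)(-5.6)+(7.3 × 10⁻⁴)(-0.93) = 7.8 × 10⁻⁴ → stable
  214–250 m: −αΔT+βΔS = −(2.6 × 10⁻⁴)(-3.1)+(7.3 × 10⁻⁴)(+0.89) = 1.5 × 10⁻³ → stable
The 150–207 m interval has Δρ < 0: lighter water underlies denser water.

150–207 m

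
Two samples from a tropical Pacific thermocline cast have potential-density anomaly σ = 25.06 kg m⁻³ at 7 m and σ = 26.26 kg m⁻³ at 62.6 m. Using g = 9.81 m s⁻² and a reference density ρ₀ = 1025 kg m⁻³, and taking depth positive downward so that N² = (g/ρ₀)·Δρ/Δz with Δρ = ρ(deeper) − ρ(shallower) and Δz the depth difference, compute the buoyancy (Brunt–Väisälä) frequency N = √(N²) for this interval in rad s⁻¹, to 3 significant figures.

0.0144 rad s⁻¹

Δρ = 1026.26 − 1025.06 = 1.20 kg m⁻³ over Δz = 62.6 − 7 = 55.6 m.
N² = (9.81/1025) × (1.20/55.6) = 2.0656 × 10⁻⁴ s⁻².
N = √(2.0656 × 10⁻⁴) = 0.014372 rad s⁻¹ ≈ 0.0144 rad s⁻¹.
N² > 0, so the interval is statically stable.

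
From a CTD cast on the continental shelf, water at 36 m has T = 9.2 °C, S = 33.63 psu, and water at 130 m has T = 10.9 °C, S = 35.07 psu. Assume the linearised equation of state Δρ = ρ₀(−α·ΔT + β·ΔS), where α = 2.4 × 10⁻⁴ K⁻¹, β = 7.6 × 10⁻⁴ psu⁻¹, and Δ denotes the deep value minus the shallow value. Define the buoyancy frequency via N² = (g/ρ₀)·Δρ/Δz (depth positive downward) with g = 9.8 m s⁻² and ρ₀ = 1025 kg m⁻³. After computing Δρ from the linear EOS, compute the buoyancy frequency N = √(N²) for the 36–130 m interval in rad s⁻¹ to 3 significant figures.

8.46 × 10⁻³ rad s⁻¹

ΔT = +1.7 K, ΔS = +1.44 psu (deep − shallow).
Δρ/ρ₀ = −αΔT + βΔS = -4.08 × 10⁻⁴ + 1.0944 × 10⁻³ = 6.864 × 10⁻⁴, so Δρ ≈ 0.7036 kg m⁻³.
N² = (g/ρ₀)·Δρ/Δz = g·(Δρ/ρ₀)/Δz = 9.8 × 6.864 × 10⁻⁴ / 94 = 7.1561 × 10⁻⁵ s⁻².
N = √(7.1561 × 10⁻⁵) = 8.4594 × 10⁻³ rad s⁻¹ ≈ 8.46 × 10⁻³ rad s⁻¹.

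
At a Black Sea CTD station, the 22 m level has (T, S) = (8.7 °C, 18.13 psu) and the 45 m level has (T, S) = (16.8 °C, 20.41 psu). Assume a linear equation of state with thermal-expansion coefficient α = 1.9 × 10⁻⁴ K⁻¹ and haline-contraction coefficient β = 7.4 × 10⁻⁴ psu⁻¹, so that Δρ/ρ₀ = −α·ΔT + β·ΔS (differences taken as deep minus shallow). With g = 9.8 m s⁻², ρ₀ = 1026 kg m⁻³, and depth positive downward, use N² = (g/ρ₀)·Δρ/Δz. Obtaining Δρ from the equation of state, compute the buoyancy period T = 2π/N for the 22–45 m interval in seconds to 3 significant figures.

ΔT = +8.1 K, ΔS = +2.28 psu (deep − shallow).
Δρ/ρ₀ = −αΔT + βΔS = -1.539 × 10⁻³ + 1.6872 × 10⁻³ = 1.482 × 10⁻⁴, so Δρ ≈ 0.1521 kg m⁻³.
N² = (g/ρ₀)·Δρ/Δz = g·(Δρ/ρ₀)/Δz = 9.8 × 1.482 × 10⁻⁴ / 23 = 6.3146 × 10⁻⁵ s⁻².
N = √(6.3146 × 10⁻⁵) = 7.9464 × 10⁻³ rad s⁻¹ → T = 2π/N = 790.70 s ≈ 791 s.

791 s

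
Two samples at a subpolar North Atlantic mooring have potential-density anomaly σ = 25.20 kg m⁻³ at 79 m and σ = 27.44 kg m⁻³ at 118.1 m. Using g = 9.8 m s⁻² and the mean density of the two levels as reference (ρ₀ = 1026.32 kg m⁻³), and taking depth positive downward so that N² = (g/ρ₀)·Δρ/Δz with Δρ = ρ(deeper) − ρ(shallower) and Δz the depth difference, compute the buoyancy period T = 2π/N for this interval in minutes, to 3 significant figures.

4.48 min

Δρ = 1027.44 − 1025.20 = 2.24 kg m⁻³ over Δz = 118.1 − 79 = 39.1 m.
N² = (9.8/1026.32) × (2.24/39.1) = 5.4703 × 10⁻⁴ s⁻².
N = √(5.4703 × 10⁻⁴) = 0.023389 rad s⁻¹, so T = 2π/N = 268.64 s = 4.4773 min ≈ 4.48 min.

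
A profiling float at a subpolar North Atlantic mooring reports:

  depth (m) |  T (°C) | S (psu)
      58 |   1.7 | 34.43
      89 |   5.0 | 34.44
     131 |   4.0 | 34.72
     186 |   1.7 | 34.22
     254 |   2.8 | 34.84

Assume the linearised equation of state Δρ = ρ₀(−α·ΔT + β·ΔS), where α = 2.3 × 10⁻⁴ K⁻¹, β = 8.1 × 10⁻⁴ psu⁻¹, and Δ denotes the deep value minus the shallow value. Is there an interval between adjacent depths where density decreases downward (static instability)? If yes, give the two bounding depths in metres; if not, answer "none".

58–89 m

Evaluate Δρ/ρ₀ = −αΔT + βΔS across each adjacent pair:
  58–89 m: −αΔT+βΔS = −(2.3 × 10⁻⁴)(+3.3)+(8.1 × 10⁻⁴)(+0.01) = -7.5 × 10⁻⁴ → UNSTABLE
  89–131 m: −αΔT+βΔS = −(2.3 × 10⁻⁴)(-1.0)+(8.1 × 10⁻⁴)(+0.28) = 4.6 × 10⁻⁴ → stable
  131–186 m: −αΔT+βΔS = −(2.3 × 10⁻⁴)(-2.3)+(8.1 × 10⁻⁴)(-0.50) = 1.2 × 10⁻⁴ → stable
  186–254 m: −αΔT+βΔS = −(2.3 × 10⁻⁴)(+1.1)+(8.1 × 10⁻⁴)(+0.62) = 2.5 × 10⁻⁴ → stable
The 58–89 m interval has Δρ < 0: lighter water underlies denser water.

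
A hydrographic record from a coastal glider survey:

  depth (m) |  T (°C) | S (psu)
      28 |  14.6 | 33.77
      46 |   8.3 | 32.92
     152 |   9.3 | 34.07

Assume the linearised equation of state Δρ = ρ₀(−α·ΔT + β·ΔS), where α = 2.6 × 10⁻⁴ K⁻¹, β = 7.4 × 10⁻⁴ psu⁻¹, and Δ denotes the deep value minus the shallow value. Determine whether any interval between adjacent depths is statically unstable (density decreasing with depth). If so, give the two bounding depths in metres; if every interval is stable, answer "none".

Evaluate Δρ/ρ₀ = −αΔT + βΔS across each adjacent pair:
  28–46 m: −αΔT+βΔS = −(2.6 × 10⁻⁴)(-6.3)+(7.4 × 10⁻⁴)(-0.85) = 1.0 × 10⁻³ → stable
  46–152 m: −αΔT+βΔS = −(2.6 × 10⁻⁴)(+1.0)+(7.4 × 10⁻⁴)(+1.15) = 5.9 × 10⁻⁴ → stable
Every interval has Δρ > 0: the column is stably stratified throughout.

none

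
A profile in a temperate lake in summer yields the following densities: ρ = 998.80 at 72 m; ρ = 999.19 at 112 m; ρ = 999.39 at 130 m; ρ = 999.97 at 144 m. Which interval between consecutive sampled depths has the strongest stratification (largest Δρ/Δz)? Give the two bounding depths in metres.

Compute the density gradient over each adjacent pair:
  72–112 m: Δρ/Δz = 0.39/40 = 9.7 × 10⁻³ kg m⁻⁴
  112–130 m: Δρ/Δz = 0.20/18 = 0.011 kg m⁻⁴
  130–144 m: Δρ/Δz = 0.58/14 = 0.041 kg m⁻⁴
The largest gradient is in the 130–144 m interval — the pycnocline.

130–144 m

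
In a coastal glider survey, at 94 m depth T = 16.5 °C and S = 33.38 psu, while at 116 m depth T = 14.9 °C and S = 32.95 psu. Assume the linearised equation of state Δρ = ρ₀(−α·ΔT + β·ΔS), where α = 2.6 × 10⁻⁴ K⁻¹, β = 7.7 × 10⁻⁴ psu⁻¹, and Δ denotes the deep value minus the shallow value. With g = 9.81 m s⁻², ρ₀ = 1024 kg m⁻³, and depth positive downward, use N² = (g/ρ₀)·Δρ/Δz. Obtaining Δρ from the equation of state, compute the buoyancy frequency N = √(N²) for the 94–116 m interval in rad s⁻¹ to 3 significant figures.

ΔT = -1.6 K, ΔS = -0.43 psu (deep − shallow).
Δρ/ρ₀ = −αΔT + βΔS = 4.16 × 10⁻⁴ − 3.311 × 10⁻⁴ = 8.49 × 10⁻⁵, so Δρ ≈ 0.08694 kg m⁻³.
N² = (g/ρ₀)·Δρ/Δz = g·(Δρ/ρ₀)/Δz = 9.81 × 8.49 × 10⁻⁵ / 22 = 3.7858 × 10⁻⁵ s⁻².
N = √(3.7858 × 10⁻⁵) = 6.1529 × 10⁻³ rad s⁻¹ ≈ 6.15 × 10⁻³ rad s⁻¹.

6.15 × 10⁻³ rad s⁻¹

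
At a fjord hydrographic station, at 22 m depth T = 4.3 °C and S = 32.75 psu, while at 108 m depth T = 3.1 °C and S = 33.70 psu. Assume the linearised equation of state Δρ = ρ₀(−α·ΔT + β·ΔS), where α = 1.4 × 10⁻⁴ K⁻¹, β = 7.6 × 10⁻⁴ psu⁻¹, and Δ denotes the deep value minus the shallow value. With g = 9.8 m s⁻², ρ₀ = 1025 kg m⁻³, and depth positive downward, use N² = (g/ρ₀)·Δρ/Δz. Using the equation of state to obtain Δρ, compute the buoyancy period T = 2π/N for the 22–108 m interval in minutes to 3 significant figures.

10.4 min

ΔT = -1.2 K, ΔS = +0.95 psu (deep − shallow).
Δρ/ρ₀ = −αΔT + βΔS = 1.68 × 10⁻⁴ + 7.22 × 10⁻⁴ = 8.90 × 10⁻⁴, so Δρ ≈ 0.9122 kg m⁻³.
N² = (g/ρ₀)·Δρ/Δz = g·(Δρ/ρ₀)/Δz = 9.8 × 8.90 × 10⁻⁴ / 86 = 1.0142 × 10⁻⁴ s⁻².
N = √(1.0142 × 10⁻⁴) = 0.010071 rad s⁻¹ → T = 2π/N = 623.89 s = 10.398 min ≈ 10.4 min.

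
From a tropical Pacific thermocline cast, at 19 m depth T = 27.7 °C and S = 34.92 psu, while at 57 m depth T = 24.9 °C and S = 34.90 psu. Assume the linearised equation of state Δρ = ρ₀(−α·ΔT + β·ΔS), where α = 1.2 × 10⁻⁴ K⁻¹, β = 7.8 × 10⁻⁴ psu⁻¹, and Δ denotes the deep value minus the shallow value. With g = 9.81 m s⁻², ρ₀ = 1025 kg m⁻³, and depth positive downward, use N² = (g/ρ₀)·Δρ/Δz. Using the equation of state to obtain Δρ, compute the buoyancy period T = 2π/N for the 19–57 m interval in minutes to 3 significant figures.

ΔT = -2.8 K, ΔS = -0.02 psu (deep − shallow).
Δρ/ρ₀ = −αΔT + βΔS = 3.36 × 10⁻⁴ − 1.56 × 10⁻⁵ = 3.204 × 10⁻⁴, so Δρ ≈ 0.3284 kg m⁻³.
N² = (g/ρ₀)·Δρ/Δz = g·(Δρ/ρ₀)/Δz = 9.81 × 3.204 × 10⁻⁴ / 38 = 8.2714 × 10⁻⁵ s⁻².
N = √(8.2714 × 10⁻⁵) = 9.0947 × 10⁻³ rad s⁻¹ → T = 2π/N = 690.86 s = 11.514 min ≈ 11.5 min.

11.5 min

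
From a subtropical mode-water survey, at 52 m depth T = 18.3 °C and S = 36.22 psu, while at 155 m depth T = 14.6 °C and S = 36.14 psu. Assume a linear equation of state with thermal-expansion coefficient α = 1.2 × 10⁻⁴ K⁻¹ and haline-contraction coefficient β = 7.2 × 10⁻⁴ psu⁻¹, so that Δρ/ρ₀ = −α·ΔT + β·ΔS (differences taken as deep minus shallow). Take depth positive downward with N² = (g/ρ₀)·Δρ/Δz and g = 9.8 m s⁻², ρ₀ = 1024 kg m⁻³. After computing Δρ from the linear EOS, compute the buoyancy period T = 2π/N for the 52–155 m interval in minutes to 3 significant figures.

17.3 min

ΔT = -3.7 K, ΔS = -0.08 psu (deep − shallow).
Δρ/ρ₀ = −αΔT + βΔS = 4.44 × 10⁻⁴ − 5.76 × 10⁻⁵ = 3.864 × 10⁻⁴, so Δρ ≈ 0.3957 kg m⁻³.
N² = (g/ρ₀)·Δρ/Δz = g·(Δρ/ρ₀)/Δz = 9.8 × 3.864 × 10⁻⁴ / 103 = 3.6764 × 10⁻⁵ s⁻².
N = √(3.6764 × 10⁻⁵) = 6.0633 × 10⁻³ rad s⁻¹ → T = 2π/N = 1.0363 × 10³ s = 17.272 min ≈ 17.3 min.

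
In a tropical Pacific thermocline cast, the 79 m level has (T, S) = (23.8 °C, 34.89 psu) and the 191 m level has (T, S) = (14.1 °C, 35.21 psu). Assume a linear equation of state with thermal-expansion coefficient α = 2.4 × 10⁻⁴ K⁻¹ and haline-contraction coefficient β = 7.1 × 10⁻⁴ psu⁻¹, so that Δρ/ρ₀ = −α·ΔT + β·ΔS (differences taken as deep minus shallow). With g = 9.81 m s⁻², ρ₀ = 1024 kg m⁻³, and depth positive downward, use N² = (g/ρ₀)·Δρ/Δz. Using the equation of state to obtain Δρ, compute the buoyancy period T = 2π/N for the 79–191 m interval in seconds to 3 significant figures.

420 s

ΔT = -9.7 K, ΔS = +0.32 psu (deep − shallow).
Δρ/ρ₀ = −αΔT + βΔS = 2.328 × 10⁻³ + 2.272 × 10⁻⁴ = 2.5552 × 10⁻³, so Δρ ≈ 2.617 kg m⁻³.
N² = (g/ρ₀)·Δρ/Δz = g·(Δρ/ρ₀)/Δz = 9.81 × 2.5552 × 10⁻³ / 112 = 2.2381 × 10⁻⁴ s⁻².
N = √(2.2381 × 10⁻⁴) = 0.014960 rad s⁻¹ → T = 2π/N = 420.00 s ≈ 420 s.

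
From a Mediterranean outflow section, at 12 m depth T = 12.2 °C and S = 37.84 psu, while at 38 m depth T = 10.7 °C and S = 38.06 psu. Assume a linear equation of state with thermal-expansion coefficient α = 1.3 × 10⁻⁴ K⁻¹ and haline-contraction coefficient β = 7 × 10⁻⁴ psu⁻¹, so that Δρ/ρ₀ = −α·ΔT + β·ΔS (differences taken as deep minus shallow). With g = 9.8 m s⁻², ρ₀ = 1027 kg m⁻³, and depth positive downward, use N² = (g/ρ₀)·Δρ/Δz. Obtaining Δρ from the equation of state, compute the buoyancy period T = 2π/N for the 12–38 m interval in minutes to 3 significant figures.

ΔT = -1.5 K, ΔS = +0.22 psu (deep − shallow).
Δρ/ρ₀ = −αΔT + βΔS = 1.95 × 10⁻⁴ + 1.54 × 10⁻⁴ = 3.49 × 10⁻⁴, so Δρ ≈ 0.3584 kg m⁻³.
N² = (g/ρ₀)·Δρ/Δz = g·(Δρ/ρ₀)/Δz = 9.8 × 3.49 × 10⁻⁴ / 26 = 1.3155 × 10⁻⁴ s⁻².
N = √(1.3155 × 10⁻⁴) = 0.011470 rad s⁻¹ → T = 2π/N = 547.79 s = 9.1298 min ≈ 9.13 min.

9.13 min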